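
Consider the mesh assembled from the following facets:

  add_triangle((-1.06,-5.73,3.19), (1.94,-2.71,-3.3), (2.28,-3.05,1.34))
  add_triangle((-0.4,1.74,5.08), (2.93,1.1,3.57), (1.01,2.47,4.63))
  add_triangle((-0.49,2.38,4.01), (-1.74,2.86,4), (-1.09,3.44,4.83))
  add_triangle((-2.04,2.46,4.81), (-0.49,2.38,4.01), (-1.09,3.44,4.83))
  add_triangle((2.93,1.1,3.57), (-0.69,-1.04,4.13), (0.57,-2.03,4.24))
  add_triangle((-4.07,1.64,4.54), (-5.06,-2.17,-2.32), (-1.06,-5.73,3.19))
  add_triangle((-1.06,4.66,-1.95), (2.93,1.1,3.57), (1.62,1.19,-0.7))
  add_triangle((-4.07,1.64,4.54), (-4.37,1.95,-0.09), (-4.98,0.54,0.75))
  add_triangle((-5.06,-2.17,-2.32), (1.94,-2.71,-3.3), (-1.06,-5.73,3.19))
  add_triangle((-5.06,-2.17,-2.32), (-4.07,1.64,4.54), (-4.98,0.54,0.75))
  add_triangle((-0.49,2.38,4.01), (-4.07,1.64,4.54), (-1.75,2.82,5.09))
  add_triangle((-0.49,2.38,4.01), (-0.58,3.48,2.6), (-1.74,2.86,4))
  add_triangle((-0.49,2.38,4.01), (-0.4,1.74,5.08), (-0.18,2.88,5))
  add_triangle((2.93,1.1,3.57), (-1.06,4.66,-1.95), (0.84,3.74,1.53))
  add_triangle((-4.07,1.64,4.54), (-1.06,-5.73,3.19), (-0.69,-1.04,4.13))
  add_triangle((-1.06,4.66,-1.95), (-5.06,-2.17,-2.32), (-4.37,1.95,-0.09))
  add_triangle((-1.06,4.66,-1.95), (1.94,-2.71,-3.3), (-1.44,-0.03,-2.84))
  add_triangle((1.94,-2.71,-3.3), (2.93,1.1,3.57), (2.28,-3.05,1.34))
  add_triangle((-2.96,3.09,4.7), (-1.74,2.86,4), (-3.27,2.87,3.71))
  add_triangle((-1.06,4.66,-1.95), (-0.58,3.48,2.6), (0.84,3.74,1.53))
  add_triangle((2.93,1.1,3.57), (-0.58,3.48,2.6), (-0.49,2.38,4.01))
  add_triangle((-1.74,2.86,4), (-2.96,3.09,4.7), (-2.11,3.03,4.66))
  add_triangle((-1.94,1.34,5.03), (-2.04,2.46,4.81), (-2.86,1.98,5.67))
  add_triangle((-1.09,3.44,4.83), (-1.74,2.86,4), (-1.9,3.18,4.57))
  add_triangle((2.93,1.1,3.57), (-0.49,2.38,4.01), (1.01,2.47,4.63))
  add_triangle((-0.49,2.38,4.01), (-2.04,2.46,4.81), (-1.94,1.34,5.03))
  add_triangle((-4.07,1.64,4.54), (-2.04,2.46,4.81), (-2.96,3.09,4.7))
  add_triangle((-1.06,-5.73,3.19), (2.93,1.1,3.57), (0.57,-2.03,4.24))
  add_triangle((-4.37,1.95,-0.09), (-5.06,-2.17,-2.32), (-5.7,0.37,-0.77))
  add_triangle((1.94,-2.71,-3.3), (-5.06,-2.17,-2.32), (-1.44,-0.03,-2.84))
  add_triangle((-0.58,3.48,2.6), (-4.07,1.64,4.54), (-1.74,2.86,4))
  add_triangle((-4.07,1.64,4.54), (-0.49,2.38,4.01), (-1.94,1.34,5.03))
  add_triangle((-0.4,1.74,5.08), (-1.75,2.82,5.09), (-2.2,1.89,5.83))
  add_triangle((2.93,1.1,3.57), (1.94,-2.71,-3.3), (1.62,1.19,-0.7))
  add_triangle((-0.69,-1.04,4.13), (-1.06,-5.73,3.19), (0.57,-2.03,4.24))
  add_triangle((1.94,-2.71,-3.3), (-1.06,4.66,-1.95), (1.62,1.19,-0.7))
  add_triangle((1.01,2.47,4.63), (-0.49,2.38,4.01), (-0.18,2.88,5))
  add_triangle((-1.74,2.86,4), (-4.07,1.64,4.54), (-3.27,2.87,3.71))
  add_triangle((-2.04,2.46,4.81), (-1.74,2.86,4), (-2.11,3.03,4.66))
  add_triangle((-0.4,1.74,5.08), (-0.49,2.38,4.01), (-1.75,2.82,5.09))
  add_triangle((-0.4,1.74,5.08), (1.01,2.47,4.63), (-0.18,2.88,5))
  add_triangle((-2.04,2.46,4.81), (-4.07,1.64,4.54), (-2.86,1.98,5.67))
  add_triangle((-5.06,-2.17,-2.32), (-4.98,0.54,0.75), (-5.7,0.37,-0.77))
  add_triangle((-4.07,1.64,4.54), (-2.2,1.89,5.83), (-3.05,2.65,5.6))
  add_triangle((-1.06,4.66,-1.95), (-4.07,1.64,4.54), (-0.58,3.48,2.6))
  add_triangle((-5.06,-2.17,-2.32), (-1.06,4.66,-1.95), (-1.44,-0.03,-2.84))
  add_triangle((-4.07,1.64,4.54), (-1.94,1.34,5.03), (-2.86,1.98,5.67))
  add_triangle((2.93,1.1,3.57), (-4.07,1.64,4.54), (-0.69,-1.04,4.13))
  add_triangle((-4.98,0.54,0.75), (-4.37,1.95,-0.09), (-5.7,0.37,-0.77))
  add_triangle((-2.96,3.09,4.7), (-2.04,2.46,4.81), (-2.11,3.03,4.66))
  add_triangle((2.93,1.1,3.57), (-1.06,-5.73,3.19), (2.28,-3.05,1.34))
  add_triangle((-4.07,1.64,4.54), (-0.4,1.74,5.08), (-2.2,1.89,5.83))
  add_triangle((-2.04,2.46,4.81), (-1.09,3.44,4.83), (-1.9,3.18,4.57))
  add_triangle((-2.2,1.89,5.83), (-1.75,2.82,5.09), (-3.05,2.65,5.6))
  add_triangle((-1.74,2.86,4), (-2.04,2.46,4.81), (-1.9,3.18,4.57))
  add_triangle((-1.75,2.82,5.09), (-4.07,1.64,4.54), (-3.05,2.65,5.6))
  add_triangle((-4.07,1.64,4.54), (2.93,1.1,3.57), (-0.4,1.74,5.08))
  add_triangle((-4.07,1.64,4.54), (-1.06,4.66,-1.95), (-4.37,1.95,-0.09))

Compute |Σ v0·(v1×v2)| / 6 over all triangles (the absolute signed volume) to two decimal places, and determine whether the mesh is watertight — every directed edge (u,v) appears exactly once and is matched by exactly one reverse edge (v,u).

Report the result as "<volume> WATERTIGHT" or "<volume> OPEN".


265.57 OPEN

Per-triangle v0·(v1×v2)/6:
  t1: +12.2269
  t2: +2.5466
  t3: -0.3171
  t4: +0.6883
  t5: +4.0949
  t6: +38.9954
  t7: +6.4173
  t8: +5.5557
  t9: +29.6192
  t10: +5.7951
  t11: -0.3228
  t12: +1.5345
  t13: +0.3543
  t14: +2.3523
  t15: +12.2397
  t16: +12.9754
  t17: +7.9148
  t18: +8.3886
  t19: +0.4313
  t20: +4.8177
  t21: +4.1789
  t22: +0.1693
  t23: +0.5924
  t24: +0.0582
  t25: -0.4476
  t26: +1.2473
  t27: +1.7082
  t28: +4.3209
  t29: +1.4030
  t30: +8.5870
  t31: +1.6741
  t32: -2.9315
  t33: +1.7090
  t34: +6.0987
  t35: +4.6844
  t36: +6.3034
  t37: +0.0122
  t38: -2.0769
  t39: +0.0647
  t40: +0.9909
  t41: +1.1987
  t42: +1.3325
  t43: +3.0400
  t44: +1.7581
  t45: +12.5055
  t46: +8.6766
  t47: +0.6698
  t48: +11.3125
  t49: +2.1492
  t50: +0.4277
  t51: +12.2925
  t52: -0.4612
  t53: +0.6178
  t54: +1.2034
  t55: +0.0544
  t56: +0.1282
  t57: +0.1550
  t58: +13.8531
Σ = +265.5683 → |volume| = 265.57

Directed edges: 174 total; 6 unmatched, e.g. (0.84,3.74,1.53)→(2.93,1.1,3.57) → open.


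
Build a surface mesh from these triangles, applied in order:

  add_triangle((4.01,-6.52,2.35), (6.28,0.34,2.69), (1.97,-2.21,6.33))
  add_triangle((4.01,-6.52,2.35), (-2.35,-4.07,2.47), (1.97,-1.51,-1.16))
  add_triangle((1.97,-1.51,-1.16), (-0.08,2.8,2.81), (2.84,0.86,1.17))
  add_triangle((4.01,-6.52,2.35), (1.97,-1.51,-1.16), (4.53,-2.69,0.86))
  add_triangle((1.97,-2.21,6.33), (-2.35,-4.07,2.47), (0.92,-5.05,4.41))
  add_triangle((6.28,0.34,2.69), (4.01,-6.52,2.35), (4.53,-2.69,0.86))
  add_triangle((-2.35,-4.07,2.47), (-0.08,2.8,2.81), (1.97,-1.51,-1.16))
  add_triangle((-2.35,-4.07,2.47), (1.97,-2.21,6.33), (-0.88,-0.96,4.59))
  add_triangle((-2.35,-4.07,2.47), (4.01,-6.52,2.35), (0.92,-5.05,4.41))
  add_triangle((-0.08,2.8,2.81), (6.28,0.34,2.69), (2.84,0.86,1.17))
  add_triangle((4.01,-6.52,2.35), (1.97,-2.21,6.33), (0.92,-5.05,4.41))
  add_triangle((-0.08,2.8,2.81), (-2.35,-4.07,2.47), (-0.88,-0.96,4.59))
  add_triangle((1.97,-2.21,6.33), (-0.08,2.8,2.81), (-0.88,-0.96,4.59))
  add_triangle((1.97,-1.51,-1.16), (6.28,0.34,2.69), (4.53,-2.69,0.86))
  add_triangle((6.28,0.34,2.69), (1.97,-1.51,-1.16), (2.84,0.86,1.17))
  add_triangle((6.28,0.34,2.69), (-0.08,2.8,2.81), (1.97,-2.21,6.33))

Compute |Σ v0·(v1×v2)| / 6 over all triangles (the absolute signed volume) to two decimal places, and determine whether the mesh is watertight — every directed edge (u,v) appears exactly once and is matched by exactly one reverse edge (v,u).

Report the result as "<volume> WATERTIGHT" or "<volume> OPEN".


Per-triangle v0·(v1×v2)/6:
  t1: +37.1524
  t2: +7.8528
  t3: -0.1991
  t4: +5.2014
  t5: +10.0186
  t6: +9.5611
  t7: -6.3029
  t8: +9.9261
  t9: +11.2756
  t10: +2.2390
  t11: +14.8628
  t12: +3.6160
  t13: +8.5616
  t14: +4.3281
  t15: +1.5599
  t16: +22.9997
Σ = +142.6532 → |volume| = 142.65

Directed edges: 48 total, each appears once with its reverse present → watertight.

142.65 WATERTIGHT


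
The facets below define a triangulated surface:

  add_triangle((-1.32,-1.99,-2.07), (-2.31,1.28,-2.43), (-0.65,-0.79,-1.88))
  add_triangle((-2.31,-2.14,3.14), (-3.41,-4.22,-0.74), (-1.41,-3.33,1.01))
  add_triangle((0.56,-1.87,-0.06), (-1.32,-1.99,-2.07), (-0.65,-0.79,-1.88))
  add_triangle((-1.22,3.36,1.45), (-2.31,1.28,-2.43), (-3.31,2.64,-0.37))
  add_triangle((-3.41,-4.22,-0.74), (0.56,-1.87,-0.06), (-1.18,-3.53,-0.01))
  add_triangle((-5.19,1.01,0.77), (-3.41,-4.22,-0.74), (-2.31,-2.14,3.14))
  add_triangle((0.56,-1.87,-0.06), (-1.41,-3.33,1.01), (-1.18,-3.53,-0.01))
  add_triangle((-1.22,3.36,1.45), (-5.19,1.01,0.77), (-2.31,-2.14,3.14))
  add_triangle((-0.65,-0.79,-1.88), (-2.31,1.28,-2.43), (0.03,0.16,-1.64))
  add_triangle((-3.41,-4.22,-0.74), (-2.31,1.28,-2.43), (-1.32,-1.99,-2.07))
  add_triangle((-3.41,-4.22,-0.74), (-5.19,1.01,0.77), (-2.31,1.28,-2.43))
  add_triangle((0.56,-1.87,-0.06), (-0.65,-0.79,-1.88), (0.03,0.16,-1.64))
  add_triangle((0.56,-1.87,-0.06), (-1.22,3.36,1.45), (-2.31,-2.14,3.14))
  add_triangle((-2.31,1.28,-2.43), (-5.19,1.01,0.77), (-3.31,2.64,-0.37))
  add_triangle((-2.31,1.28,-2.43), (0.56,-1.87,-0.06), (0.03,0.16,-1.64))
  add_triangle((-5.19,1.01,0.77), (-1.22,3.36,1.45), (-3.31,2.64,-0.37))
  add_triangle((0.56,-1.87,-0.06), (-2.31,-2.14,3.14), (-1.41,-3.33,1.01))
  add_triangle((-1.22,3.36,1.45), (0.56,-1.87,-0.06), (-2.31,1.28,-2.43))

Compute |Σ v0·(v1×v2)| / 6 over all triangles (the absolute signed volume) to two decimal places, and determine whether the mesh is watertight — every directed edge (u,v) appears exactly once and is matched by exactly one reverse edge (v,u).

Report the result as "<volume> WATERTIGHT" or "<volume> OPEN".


Per-triangle v0·(v1×v2)/6:
  t1: +0.9516
  t2: +3.8178
  t3: +0.5531
  t4: +2.3676
  t5: +0.5720
  t6: +14.6074
  t7: +0.7012
  t8: +10.3980
  t9: +0.8215
  t10: +4.5859
  t11: +12.6078
  t12: +0.4996
  t13: +1.0206
  t14: +4.1683
  t15: -1.0479
  t16: +4.5166
  t17: +1.3802
  t18: -0.9706
Σ = +61.5509 → |volume| = 61.55

Directed edges: 54 total; 6 unmatched, e.g. (-3.41,-4.22,-0.74)→(-1.41,-3.33,1.01) → open.

61.55 OPEN


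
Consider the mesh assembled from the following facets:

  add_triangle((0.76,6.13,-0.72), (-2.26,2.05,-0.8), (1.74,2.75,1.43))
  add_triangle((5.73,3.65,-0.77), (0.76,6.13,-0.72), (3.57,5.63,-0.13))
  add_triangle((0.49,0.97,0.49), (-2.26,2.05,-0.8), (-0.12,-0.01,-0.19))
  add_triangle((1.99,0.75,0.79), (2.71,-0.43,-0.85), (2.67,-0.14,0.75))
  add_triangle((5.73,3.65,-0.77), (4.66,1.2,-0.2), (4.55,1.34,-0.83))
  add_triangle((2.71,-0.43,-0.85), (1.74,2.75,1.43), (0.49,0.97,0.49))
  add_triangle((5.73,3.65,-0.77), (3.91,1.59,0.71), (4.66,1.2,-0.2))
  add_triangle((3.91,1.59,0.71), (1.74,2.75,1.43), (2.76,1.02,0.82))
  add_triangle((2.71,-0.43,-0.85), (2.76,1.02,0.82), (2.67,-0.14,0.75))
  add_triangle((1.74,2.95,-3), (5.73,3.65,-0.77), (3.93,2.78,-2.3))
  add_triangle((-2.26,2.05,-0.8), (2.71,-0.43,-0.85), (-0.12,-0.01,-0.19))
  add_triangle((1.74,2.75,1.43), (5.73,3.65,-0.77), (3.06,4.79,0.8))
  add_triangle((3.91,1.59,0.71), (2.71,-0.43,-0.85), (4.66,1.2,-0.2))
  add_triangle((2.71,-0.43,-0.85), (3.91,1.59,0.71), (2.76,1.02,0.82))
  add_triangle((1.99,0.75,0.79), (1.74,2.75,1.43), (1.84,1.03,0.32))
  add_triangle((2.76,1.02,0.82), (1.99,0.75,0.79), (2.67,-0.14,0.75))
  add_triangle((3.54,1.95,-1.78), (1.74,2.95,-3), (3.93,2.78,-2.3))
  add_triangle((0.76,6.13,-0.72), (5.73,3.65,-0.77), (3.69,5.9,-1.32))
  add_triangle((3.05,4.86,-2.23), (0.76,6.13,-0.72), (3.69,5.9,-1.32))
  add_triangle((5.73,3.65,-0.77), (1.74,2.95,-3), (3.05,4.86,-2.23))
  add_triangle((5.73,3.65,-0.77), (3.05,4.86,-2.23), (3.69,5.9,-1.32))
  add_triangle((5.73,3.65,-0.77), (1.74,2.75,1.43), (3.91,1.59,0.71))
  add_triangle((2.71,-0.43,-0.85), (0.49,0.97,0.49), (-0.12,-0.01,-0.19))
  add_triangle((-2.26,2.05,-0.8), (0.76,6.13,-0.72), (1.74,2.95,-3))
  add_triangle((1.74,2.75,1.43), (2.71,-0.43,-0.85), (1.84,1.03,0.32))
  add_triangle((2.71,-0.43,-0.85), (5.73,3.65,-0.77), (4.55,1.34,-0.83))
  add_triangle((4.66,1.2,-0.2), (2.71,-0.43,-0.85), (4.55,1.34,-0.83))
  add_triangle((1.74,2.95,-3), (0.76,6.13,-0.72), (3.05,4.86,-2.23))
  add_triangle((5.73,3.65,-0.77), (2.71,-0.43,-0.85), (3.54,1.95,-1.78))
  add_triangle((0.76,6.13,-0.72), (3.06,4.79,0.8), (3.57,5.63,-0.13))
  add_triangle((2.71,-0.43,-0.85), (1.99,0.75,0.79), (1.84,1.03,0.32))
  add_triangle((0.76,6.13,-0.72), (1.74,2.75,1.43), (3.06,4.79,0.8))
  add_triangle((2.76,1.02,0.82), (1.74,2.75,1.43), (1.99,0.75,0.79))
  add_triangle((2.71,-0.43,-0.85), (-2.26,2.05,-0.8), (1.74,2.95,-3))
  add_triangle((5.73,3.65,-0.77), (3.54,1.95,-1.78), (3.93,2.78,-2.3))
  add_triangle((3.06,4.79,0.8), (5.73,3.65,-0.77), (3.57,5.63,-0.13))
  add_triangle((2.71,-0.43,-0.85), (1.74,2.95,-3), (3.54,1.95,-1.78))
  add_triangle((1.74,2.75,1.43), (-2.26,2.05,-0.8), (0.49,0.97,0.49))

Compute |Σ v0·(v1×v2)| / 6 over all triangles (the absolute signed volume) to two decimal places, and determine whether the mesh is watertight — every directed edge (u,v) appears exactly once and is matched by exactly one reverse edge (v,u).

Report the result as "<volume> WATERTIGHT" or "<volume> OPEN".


Per-triangle v0·(v1×v2)/6:
  t1: +3.7035
  t2: +3.8659
  t3: -0.0644
  t4: -0.5830
  t5: +1.0034
  t6: -0.0552
  t7: +1.7198
  t8: +0.4987
  t9: +0.8294
  t10: +2.3856
  t11: +0.1937
  t12: +2.6150
  t13: +0.4366
  t14: +0.4078
  t15: -0.3676
  t16: +0.1027
  t17: +0.3907
  t18: +2.3492
  t19: +3.4472
  t20: +4.5051
  t21: +3.8739
  t22: +3.3680
  t23: -0.0993
  t24: +7.6010
  t25: -0.0465
  t26: +0.2729
  t27: +0.6519
  t28: +4.3055
  t29: +2.5443
  t30: +2.6596
  t31: -0.4125
  t32: +2.4691
  t33: +0.1865
  t34: +0.3237
  t35: +0.8606
  t36: +2.9330
  t37: +1.8084
  t38: +0.0824
Σ = +60.7667 → |volume| = 60.77

Directed edges: 114 total, each appears once with its reverse present → watertight.

60.77 WATERTIGHT


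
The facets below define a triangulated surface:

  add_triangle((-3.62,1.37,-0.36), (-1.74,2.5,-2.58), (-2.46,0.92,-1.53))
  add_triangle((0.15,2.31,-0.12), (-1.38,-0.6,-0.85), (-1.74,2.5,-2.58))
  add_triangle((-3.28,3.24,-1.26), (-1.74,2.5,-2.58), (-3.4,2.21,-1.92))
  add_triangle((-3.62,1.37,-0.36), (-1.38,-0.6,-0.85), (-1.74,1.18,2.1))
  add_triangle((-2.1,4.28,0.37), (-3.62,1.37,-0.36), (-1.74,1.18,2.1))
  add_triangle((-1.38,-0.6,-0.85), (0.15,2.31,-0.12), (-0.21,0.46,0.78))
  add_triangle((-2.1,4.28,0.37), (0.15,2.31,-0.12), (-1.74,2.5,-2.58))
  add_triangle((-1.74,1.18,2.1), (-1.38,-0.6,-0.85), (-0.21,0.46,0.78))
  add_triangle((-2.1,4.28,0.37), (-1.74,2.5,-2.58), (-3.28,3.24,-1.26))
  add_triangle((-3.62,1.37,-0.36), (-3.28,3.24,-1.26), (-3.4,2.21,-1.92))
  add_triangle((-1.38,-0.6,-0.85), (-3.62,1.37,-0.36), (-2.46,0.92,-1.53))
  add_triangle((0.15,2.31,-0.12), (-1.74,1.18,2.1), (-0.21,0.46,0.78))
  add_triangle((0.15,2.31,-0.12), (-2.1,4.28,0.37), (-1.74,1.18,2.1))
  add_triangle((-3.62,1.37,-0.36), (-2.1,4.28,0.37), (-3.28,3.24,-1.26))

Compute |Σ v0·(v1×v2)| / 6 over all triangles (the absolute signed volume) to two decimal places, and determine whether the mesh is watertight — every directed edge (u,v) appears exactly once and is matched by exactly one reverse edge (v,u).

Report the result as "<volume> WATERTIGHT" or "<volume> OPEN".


20.03 OPEN

Per-triangle v0·(v1×v2)/6:
  t1: +1.4440
  t2: -0.6196
  t3: +1.4624
  t4: +1.3148
  t5: +4.5975
  t6: -0.4964
  t7: +2.6769
  t8: +0.0028
  t9: +2.8074
  t10: +1.3874
  t11: +0.8656
  t12: +0.3626
  t13: +1.5644
  t14: +2.6616
Σ = +20.0315 → |volume| = 20.03

Directed edges: 42 total; 6 unmatched, e.g. (-3.62,1.37,-0.36)→(-1.74,2.5,-2.58) → open.


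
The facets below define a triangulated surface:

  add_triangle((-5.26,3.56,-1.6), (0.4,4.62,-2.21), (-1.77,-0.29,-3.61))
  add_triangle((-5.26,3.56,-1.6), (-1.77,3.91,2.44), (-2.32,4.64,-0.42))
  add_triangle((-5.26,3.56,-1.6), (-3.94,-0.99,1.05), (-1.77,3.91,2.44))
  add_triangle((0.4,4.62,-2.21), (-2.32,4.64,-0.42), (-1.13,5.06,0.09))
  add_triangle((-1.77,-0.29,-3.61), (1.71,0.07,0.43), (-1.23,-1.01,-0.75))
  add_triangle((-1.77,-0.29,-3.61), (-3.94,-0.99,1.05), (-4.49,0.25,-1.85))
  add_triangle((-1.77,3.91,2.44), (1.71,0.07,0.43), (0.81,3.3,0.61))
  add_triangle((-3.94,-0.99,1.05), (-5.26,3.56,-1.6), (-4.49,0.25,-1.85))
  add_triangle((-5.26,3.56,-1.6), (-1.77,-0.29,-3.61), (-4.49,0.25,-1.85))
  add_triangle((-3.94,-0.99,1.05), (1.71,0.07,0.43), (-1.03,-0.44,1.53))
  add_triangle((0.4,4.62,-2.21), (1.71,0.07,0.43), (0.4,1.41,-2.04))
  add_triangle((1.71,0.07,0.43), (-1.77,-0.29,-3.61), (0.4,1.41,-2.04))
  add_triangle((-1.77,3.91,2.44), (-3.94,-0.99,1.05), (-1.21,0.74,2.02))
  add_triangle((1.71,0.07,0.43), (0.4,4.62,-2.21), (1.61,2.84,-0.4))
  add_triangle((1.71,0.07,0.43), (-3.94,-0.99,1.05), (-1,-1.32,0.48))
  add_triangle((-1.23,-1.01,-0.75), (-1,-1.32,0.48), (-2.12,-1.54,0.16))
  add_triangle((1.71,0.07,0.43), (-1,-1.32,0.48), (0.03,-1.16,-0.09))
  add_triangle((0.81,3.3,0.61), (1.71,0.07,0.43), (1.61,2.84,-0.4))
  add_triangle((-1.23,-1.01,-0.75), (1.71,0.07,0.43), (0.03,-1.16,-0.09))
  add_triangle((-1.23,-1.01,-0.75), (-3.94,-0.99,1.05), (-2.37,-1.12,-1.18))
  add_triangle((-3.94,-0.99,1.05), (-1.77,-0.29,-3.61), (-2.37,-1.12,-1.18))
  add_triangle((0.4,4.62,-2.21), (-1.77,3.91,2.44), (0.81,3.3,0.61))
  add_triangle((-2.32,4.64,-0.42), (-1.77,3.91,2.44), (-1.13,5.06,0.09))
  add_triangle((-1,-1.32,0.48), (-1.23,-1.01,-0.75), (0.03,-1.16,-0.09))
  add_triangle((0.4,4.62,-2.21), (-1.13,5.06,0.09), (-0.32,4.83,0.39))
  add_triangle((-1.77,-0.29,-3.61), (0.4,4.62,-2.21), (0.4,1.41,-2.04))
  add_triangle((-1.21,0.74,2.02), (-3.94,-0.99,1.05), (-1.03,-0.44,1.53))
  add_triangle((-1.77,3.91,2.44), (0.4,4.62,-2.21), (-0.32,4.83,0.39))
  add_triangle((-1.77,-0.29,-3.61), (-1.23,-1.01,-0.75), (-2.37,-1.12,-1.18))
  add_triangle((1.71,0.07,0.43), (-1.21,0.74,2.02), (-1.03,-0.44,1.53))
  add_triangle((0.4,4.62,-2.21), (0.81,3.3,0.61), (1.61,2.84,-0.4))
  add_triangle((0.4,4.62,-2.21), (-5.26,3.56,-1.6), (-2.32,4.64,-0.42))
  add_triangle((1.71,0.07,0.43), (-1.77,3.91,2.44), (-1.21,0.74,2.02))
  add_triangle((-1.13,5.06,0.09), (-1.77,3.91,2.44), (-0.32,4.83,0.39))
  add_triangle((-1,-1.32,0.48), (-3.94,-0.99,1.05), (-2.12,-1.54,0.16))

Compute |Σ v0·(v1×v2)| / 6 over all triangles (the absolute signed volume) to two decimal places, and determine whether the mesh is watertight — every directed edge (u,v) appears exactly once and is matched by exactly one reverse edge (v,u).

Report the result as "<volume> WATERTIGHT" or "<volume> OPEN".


100.78 OPEN

Per-triangle v0·(v1×v2)/6:
  t1: +16.2111
  t2: +7.3362
  t3: +14.8936
  t4: +3.0884
  t5: +0.8383
  t6: +3.3844
  t7: +2.2250
  t8: +7.0495
  t9: +6.8781
  t10: +0.1911
  t11: +1.8908
  t12: +1.3898
  t13: +3.5049
  t14: +0.7708
  t15: +0.5712
  t16: +0.1934
  t17: +0.2776
  t18: +1.0706
  t19: +0.1192
  t20: +0.4626
  t21: +1.5899
  t22: +5.2934
  t23: +2.9465
  t24: +0.2757
  t25: +1.8337
  t26: +2.6369
  t27: +1.0627
  t28: -1.9344
  t29: +0.4918
  t30: +0.6661
  t31: +1.9118
  t32: +7.5000
  t33: +1.9889
  t34: +1.7466
  t35: +0.4254
Σ = +100.7816 → |volume| = 100.78

Directed edges: 105 total; 3 unmatched, e.g. (-2.12,-1.54,0.16)→(-1.23,-1.01,-0.75) → open.


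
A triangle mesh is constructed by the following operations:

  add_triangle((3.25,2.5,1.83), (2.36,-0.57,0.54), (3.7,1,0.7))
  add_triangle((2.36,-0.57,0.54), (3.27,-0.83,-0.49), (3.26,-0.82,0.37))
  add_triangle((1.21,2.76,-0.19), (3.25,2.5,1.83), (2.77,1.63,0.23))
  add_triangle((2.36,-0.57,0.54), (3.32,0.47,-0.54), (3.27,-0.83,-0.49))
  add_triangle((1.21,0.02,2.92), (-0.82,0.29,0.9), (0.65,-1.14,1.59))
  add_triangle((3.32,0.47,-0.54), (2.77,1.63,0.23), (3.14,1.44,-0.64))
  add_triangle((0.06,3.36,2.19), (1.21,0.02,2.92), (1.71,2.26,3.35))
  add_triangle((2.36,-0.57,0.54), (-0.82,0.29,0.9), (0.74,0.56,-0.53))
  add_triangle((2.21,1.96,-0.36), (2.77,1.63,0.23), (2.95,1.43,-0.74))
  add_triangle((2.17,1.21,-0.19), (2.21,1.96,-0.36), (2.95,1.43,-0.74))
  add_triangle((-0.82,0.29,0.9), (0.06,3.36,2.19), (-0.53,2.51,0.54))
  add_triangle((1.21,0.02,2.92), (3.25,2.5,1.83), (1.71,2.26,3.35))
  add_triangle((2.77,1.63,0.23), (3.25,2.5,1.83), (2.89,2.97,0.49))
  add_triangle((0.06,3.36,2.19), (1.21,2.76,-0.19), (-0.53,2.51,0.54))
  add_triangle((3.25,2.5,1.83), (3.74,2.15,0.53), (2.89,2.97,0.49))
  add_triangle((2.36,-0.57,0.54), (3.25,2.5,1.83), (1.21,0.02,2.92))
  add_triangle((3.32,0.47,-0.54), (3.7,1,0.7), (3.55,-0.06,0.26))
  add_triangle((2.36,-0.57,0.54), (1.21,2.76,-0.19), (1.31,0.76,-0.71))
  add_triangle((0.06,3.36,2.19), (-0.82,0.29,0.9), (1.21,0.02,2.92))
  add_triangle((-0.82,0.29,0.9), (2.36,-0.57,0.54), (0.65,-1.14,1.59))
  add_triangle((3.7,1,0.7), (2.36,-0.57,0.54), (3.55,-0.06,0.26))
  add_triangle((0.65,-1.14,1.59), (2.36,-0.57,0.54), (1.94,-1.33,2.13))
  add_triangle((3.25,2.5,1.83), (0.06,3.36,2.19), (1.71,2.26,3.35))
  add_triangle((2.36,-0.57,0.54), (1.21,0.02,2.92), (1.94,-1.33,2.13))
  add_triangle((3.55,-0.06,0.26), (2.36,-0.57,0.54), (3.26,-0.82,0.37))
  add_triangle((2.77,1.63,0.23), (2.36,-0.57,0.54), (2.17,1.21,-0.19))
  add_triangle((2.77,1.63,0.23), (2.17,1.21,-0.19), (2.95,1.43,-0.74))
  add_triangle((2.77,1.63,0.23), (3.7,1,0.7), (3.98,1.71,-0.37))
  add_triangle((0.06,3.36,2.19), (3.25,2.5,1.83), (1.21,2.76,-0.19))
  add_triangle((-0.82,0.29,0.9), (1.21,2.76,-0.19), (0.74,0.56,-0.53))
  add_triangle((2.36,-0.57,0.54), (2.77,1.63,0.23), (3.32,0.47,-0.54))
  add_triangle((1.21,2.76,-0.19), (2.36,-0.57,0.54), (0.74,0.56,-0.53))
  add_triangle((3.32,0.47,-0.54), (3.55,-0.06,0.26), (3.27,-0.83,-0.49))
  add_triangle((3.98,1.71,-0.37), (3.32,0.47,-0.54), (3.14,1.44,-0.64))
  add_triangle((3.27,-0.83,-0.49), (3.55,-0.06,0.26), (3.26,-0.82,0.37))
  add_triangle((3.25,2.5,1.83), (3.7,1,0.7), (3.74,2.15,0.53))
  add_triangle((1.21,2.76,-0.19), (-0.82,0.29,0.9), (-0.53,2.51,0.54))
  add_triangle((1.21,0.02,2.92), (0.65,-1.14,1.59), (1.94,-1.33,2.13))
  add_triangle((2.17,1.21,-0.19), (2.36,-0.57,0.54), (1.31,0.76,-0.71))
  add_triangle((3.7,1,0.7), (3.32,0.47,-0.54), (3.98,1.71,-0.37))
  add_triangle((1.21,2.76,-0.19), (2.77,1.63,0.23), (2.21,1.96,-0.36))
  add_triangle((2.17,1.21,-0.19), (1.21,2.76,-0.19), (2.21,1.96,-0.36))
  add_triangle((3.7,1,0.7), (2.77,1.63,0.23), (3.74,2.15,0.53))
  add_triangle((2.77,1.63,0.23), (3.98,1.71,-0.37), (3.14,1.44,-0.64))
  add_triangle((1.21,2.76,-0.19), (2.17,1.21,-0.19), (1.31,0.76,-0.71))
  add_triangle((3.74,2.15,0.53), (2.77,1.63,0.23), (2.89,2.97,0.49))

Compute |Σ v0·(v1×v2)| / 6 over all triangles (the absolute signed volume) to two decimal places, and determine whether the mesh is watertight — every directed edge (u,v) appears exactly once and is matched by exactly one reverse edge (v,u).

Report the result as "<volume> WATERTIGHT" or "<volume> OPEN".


26.30 WATERTIGHT

Per-triangle v0·(v1×v2)/6:
  t1: +0.9986
  t2: -0.0099
  t3: +1.5539
  t4: -0.6400
  t5: +0.6694
  t6: -0.4634
  t7: +1.4466
  t8: -0.3413
  t9: +0.3767
  t10: -0.1397
  t11: +0.7353
  t12: +2.3231
  t13: -0.8465
  t14: +1.3526
  t15: +1.0854
  t16: +3.2817
  t17: +0.6259
  t18: -1.0146
  t19: +1.8249
  t20: -0.4727
  t21: +0.3654
  t22: +0.1636
  t23: +3.1816
  t24: +1.1027
  t25: +0.1250
  t26: +0.3454
  t27: -0.0218
  t28: +0.4953
  t29: +3.7005
  t30: +0.0049
  t31: -0.9732
  t32: +0.7039
  t33: +0.5861
  t34: +0.2348
  t35: +0.3903
  t36: +1.0312
  t37: -0.3794
  t38: +0.5980
  t39: +0.3981
  t40: +0.7528
  t41: +0.4254
  t42: -0.1034
  t43: +0.1101
  t44: +0.1310
  t45: +0.4481
  t46: +0.1345
Σ = +26.2965 → |volume| = 26.30

Directed edges: 138 total, each appears once with its reverse present → watertight.


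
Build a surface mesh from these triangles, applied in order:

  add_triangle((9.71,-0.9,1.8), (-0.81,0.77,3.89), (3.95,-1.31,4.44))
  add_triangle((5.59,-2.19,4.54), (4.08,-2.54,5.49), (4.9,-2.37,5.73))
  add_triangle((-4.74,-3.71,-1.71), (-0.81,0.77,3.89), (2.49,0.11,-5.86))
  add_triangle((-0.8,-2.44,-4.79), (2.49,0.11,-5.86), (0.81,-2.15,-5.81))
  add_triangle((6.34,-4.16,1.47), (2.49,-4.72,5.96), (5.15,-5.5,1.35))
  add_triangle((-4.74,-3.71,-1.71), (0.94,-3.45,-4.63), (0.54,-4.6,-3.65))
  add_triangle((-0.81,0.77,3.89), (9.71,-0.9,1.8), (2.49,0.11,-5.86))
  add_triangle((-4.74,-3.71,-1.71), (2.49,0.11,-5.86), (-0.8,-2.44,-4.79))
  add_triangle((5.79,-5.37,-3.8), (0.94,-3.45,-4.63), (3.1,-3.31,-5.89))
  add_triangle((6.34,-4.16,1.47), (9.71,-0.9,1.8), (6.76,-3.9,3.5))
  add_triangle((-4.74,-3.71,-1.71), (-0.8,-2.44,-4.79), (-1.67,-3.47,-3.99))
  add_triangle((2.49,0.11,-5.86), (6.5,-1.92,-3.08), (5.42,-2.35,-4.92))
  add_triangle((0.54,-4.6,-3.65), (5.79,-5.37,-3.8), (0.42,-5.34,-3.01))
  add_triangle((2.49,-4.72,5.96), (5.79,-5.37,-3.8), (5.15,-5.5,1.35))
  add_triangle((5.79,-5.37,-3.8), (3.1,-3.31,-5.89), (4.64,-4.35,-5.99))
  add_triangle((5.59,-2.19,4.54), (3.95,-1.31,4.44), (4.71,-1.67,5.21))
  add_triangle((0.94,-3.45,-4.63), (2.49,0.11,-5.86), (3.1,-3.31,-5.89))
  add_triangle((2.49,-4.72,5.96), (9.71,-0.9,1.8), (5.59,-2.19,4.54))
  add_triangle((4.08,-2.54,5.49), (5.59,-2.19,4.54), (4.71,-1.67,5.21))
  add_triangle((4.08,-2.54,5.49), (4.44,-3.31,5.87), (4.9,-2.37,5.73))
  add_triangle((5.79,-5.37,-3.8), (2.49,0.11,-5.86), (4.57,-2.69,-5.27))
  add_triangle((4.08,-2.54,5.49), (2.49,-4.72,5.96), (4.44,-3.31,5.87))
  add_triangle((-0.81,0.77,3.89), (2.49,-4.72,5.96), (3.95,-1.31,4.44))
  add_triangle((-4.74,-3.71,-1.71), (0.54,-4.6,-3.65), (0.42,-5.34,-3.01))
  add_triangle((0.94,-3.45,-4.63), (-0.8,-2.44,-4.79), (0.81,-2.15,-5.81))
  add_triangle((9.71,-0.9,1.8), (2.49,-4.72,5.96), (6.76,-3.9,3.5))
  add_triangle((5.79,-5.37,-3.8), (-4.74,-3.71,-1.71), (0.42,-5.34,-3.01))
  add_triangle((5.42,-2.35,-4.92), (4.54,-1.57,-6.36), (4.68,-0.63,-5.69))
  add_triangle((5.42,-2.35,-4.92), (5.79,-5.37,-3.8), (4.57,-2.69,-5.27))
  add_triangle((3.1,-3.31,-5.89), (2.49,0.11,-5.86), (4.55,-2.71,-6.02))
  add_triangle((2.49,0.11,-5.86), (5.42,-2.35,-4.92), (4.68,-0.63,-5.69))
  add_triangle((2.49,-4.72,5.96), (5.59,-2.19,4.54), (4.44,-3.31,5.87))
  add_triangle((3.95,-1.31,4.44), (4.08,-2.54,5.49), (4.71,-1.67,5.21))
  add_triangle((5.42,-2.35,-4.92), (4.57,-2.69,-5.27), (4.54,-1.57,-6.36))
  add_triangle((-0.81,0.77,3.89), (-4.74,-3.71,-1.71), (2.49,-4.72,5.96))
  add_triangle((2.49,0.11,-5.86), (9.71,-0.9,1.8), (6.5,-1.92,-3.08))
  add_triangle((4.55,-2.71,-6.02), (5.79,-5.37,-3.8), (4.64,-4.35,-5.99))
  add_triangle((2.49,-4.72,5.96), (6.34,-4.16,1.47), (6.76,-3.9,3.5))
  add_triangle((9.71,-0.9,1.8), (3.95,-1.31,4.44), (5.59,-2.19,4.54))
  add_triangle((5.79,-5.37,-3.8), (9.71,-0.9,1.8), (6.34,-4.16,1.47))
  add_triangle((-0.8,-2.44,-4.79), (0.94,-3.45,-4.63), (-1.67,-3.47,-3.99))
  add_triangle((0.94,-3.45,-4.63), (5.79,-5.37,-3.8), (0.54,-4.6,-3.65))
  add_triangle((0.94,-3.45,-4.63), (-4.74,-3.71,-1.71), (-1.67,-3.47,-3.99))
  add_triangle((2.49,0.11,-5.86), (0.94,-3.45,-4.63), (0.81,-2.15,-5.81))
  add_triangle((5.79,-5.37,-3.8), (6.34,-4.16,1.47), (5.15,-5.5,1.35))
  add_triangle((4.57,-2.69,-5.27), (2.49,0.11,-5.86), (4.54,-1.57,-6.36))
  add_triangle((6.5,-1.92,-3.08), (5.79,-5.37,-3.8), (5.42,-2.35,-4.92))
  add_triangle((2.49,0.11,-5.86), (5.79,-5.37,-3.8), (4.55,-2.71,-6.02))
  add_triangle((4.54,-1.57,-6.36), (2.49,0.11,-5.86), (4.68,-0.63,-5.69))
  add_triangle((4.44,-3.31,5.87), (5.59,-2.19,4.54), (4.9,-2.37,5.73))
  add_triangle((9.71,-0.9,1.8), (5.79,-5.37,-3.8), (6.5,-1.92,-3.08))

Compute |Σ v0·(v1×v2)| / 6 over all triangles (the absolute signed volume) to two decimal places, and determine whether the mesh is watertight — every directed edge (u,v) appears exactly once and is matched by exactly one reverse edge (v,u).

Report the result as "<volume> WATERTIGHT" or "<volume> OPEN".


307.17 OPEN

Per-triangle v0·(v1×v2)/6:
  t1: +10.3412
  t2: -0.6224
  t3: +1.4202
  t4: +2.1572
  t5: +11.5541
  t6: +7.0032
  t7: +9.3376
  t8: +3.1448
  t9: +7.9081
  t10: +11.4284
  t11: +2.8373
  t12: +5.9517
  t13: +4.9274
  t14: +5.7004
  t15: +1.0625
  t16: +0.1053
  t17: +5.4953
  t18: +10.5781
  t19: +1.5700
  t20: +0.3688
  t21: +1.0132
  t22: +1.1937
  t23: +13.3503
  t24: +4.6736
  t25: +2.6587
  t26: +12.8043
  t27: -1.6410
  t28: +2.3107
  t29: +3.8291
  t30: +5.0081
  t31: -3.0004
  t32: +2.1365
  t33: +0.1301
  t34: +1.8367
  t35: +27.6480
  t36: +15.8421
  t37: +4.4272
  t38: +9.3486
  t39: +4.6799
  t40: +30.4793
  t41: +2.8407
  t42: +7.6752
  t43: +2.7110
  t44: +3.4633
  t45: +11.7831
  t46: +1.1596
  t47: +8.4668
  t48: +0.9256
  t49: +2.4103
  t50: +1.6113
  t51: +23.1257
Σ = +307.1706 → |volume| = 307.17

Directed edges: 153 total; 9 unmatched, e.g. (2.49,-4.72,5.96)→(5.79,-5.37,-3.8) → open.


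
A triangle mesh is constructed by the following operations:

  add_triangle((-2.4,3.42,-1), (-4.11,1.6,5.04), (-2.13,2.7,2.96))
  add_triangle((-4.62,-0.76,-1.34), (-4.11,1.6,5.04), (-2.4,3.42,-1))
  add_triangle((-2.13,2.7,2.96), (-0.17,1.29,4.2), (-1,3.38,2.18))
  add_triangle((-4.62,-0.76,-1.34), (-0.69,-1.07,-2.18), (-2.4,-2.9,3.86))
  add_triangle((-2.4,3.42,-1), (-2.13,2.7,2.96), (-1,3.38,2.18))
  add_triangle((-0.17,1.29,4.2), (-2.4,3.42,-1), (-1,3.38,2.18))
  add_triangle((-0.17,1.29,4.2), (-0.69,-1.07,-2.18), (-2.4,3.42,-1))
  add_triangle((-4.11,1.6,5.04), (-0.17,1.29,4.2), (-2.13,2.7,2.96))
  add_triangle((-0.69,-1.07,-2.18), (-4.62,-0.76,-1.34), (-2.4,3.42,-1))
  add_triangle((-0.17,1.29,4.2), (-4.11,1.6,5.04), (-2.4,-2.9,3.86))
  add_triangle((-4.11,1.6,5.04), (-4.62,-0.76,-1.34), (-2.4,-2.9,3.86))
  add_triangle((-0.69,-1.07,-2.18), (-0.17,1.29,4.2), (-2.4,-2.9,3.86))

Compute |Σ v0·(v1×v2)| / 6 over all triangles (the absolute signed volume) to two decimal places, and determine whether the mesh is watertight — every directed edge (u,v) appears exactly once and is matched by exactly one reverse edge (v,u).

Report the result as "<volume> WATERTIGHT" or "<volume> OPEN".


73.25 WATERTIGHT

Per-triangle v0·(v1×v2)/6:
  t1: +5.6456
  t2: +18.8387
  t3: +2.6709
  t4: +7.1747
  t5: +3.3570
  t6: -2.2515
  t7: -2.7145
  t8: +4.8234
  t9: +6.0395
  t10: +11.2524
  t11: +20.0067
  t12: -1.5968
Σ = +73.2462 → |volume| = 73.25

Directed edges: 36 total, each appears once with its reverse present → watertight.


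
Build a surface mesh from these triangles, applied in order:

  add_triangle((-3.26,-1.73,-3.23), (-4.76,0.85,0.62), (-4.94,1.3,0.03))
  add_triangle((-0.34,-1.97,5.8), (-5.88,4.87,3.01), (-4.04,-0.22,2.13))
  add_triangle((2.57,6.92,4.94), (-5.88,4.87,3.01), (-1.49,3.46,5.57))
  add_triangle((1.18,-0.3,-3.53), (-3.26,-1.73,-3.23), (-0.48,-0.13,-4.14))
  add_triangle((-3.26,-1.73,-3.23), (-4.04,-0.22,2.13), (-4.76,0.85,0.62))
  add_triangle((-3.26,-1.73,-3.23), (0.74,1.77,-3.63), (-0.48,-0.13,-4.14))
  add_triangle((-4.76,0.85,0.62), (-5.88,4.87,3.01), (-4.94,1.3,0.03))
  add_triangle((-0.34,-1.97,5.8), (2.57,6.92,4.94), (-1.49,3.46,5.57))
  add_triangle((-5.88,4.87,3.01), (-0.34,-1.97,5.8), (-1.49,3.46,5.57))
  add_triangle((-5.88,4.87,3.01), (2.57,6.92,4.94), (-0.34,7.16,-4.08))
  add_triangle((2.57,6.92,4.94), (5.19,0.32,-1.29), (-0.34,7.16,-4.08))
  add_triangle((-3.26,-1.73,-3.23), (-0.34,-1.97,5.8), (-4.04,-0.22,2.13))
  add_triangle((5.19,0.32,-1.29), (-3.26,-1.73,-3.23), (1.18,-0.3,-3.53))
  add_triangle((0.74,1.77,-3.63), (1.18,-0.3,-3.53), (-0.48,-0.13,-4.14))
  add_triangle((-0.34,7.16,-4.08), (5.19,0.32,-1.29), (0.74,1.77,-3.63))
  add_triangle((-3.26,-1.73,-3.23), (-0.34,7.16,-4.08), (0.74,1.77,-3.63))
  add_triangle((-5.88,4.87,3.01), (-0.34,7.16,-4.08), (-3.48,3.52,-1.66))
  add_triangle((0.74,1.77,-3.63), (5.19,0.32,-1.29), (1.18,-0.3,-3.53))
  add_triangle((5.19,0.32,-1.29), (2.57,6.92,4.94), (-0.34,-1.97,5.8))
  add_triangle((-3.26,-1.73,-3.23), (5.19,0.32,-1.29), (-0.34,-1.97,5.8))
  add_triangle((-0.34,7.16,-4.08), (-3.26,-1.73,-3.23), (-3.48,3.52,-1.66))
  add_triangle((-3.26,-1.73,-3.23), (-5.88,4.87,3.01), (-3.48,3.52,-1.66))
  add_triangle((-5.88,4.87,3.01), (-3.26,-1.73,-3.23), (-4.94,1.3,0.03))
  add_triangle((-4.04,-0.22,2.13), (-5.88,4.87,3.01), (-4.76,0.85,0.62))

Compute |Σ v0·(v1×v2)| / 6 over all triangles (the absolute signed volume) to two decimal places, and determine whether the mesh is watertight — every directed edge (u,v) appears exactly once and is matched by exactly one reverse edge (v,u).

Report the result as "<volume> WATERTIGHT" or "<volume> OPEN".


426.16 WATERTIGHT

Per-triangle v0·(v1×v2)/6:
  t1: +2.3367
  t2: +19.5246
  t3: +28.9827
  t4: +2.1625
  t5: +5.6713
  t6: +2.4465
  t7: +2.6030
  t8: +24.4641
  t9: +22.8801
  t10: +79.8910
  t11: +59.0099
  t12: +12.3782
  t13: +2.9781
  t14: +2.2175
  t15: +15.1937
  t16: +14.6006
  t17: +20.5393
  t18: +5.9389
  t19: +42.8338
  t20: +14.3708
  t21: +18.0457
  t22: +18.0025
  t23: +2.5529
  t24: +6.5364
Σ = +426.1609 → |volume| = 426.16

Directed edges: 72 total, each appears once with its reverse present → watertight.


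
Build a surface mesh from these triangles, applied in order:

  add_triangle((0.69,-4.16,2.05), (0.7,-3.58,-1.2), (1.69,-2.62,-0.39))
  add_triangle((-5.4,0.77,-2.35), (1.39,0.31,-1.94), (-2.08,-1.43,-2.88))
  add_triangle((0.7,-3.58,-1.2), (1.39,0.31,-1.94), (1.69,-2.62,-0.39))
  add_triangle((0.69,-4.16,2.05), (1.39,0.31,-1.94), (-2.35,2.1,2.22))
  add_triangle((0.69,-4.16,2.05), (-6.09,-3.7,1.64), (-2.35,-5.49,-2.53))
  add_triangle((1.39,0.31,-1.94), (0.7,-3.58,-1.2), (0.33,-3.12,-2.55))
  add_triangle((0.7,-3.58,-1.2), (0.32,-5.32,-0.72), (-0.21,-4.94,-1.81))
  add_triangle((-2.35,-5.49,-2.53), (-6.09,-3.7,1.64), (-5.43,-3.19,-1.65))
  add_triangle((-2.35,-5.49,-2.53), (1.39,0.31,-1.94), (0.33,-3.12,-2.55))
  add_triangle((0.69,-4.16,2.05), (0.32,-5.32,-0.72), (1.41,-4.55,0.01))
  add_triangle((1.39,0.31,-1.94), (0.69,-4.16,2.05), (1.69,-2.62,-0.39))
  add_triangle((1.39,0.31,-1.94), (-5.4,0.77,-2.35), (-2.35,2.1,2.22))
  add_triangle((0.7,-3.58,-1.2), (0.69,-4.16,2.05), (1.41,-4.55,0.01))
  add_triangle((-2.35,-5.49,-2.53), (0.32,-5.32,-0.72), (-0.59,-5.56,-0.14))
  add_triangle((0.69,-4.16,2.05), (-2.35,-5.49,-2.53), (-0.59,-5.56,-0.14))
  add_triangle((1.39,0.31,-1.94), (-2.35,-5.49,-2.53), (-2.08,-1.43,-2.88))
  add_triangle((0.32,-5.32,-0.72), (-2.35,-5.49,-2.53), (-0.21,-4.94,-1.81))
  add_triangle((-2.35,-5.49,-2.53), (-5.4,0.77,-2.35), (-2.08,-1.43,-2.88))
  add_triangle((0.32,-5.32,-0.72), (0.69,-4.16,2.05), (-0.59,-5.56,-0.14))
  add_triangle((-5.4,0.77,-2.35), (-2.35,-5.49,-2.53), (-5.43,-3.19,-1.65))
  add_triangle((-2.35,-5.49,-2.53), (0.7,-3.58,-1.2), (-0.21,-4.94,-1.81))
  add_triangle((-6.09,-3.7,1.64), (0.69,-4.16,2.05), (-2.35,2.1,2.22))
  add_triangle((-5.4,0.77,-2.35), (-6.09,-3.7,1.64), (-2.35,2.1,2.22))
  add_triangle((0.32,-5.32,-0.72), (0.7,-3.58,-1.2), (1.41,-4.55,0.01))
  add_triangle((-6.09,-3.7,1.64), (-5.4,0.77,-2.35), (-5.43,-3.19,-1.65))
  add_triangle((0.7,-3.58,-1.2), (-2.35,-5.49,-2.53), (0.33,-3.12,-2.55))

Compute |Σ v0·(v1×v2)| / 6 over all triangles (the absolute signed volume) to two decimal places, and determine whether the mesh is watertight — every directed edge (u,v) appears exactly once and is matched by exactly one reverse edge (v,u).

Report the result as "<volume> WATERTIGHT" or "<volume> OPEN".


140.99 WATERTIGHT

Per-triangle v0·(v1×v2)/6:
  t1: +2.4563
  t2: +4.8579
  t3: +1.8588
  t4: +0.7725
  t5: +23.9192
  t6: +1.6435
  t7: +0.8122
  t8: +13.1824
  t9: +1.8947
  t10: +2.3887
  t11: +0.1244
  t12: +5.5255
  t13: -1.1824
  t14: +2.9203
  t15: +1.0214
  t16: +5.3526
  t17: +1.9090
  t18: +8.0109
  t19: +2.3806
  t20: +9.1161
  t21: +0.1691
  t22: +15.3827
  t23: +20.1472
  t24: +0.9898
  t25: +12.3753
  t26: +2.9573
Σ = +140.9860 → |volume| = 140.99

Directed edges: 78 total, each appears once with its reverse present → watertight.


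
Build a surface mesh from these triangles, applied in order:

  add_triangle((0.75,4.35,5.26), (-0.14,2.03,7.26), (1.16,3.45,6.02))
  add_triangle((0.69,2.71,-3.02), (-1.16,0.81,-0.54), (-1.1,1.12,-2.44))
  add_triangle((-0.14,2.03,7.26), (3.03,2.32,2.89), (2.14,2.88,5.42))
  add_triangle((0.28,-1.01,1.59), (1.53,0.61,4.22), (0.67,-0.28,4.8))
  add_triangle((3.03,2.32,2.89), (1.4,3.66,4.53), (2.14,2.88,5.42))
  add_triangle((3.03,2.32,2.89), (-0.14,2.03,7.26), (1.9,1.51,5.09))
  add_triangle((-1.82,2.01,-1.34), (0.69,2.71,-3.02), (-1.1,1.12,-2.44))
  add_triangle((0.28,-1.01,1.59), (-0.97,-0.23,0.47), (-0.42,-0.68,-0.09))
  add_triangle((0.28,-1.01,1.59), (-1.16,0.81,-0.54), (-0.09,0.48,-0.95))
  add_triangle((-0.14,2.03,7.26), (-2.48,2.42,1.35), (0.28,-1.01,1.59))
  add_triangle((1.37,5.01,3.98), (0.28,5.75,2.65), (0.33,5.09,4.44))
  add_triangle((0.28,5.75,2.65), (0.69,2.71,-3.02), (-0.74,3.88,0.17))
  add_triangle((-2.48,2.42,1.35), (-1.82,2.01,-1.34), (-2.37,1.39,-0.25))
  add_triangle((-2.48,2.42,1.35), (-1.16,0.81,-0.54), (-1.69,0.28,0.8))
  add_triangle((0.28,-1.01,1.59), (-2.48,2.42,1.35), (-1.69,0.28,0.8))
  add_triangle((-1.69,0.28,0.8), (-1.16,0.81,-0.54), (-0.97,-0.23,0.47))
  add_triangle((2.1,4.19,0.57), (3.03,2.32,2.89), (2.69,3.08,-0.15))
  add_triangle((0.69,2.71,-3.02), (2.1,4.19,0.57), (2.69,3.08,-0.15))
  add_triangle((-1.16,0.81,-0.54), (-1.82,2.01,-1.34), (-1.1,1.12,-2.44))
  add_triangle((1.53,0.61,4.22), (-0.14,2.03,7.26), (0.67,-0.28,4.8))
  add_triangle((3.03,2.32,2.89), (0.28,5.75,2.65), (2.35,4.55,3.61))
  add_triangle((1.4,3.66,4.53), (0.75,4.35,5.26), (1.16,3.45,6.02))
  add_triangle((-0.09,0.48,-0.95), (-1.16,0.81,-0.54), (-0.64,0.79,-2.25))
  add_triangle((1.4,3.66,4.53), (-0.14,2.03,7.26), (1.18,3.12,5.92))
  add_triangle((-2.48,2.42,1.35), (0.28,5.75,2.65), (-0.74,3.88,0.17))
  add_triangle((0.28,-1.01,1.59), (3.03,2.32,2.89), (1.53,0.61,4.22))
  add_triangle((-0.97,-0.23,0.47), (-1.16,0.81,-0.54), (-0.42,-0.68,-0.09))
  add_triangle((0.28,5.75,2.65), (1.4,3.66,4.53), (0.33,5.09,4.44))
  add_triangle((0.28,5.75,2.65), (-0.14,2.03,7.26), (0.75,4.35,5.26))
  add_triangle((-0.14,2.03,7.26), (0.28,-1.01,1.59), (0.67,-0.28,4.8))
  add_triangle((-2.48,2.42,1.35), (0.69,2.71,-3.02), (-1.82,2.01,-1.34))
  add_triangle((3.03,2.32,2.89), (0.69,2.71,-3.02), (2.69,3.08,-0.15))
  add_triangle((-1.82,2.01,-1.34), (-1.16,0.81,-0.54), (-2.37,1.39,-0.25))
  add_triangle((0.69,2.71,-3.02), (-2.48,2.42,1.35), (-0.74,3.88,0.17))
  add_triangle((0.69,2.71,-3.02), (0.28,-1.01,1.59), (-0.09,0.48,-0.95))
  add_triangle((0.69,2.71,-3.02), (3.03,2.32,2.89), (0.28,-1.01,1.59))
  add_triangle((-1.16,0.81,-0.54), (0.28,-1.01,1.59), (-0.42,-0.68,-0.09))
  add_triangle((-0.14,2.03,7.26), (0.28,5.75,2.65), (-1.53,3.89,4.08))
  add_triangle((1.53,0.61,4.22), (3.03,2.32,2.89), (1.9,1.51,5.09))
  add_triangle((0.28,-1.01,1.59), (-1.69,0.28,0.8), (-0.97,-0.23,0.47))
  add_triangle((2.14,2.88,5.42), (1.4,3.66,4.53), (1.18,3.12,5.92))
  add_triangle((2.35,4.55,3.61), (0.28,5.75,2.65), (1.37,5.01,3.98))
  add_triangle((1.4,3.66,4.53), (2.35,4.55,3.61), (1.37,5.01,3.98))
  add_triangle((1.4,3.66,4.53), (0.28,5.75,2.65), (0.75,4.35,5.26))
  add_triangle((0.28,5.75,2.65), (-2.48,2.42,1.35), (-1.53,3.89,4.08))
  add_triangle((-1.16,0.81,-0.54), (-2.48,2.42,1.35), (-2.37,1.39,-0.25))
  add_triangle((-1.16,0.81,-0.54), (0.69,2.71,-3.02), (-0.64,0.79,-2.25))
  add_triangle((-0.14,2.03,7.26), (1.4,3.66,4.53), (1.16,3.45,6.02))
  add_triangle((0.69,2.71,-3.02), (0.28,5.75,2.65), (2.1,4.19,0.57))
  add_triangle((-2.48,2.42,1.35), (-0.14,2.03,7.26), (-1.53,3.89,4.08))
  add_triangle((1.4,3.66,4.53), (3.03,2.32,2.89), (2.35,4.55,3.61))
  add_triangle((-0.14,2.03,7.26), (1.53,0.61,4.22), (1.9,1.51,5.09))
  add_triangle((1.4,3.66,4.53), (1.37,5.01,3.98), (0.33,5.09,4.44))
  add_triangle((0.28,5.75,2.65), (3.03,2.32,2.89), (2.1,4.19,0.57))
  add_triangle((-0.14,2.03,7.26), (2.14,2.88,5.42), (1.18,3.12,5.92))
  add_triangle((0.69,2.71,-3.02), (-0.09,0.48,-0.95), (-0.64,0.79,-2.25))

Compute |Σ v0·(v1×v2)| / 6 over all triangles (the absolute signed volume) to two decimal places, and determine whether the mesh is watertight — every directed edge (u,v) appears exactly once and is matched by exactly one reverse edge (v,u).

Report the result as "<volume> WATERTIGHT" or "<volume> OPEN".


99.43 WATERTIGHT

Per-triangle v0·(v1×v2)/6:
  t1: +2.6256
  t2: -0.9624
  t3: +0.9885
  t4: +0.7302
  t5: +2.4132
  t6: +3.3315
  t7: +1.8183
  t8: +0.2130
  t9: +0.0253
  t10: +3.5513
  t11: +2.1283
  t12: +4.6657
  t13: +1.0378
  t14: +0.6470
  t15: +1.0226
  t16: +0.1180
  t17: +2.8028
  t18: +2.9782
  t19: +0.2420
  t20: +2.6369
  t21: +0.5157
  t22: +0.9877
  t23: -0.0972
  t24: +1.1118
  t25: +4.2375
  t26: +1.3319
  t27: +0.1549
  t28: -2.2282
  t29: +4.0069
  t30: +0.7324
  t31: +3.0036
  t32: -1.0968
  t33: +0.0967
  t34: +3.1261
  t35: +0.0562
  t36: +0.8167
  t37: -0.2580
  t38: +9.8978
  t39: +1.0064
  t40: +0.1866
  t41: +1.3190
  t42: +1.7758
  t43: +1.4996
  t44: +2.3450
  t45: +5.3075
  t46: -0.2418
  t47: +0.9830
  t48: -0.5159
  t49: +7.0287
  t50: +4.5763
  t51: +2.6490
  t52: +1.5472
  t53: +1.5707
  t54: +7.1131
  t55: +1.8412
  t56: +0.0264
Σ = +99.4271 → |volume| = 99.43

Directed edges: 168 total, each appears once with its reverse present → watertight.


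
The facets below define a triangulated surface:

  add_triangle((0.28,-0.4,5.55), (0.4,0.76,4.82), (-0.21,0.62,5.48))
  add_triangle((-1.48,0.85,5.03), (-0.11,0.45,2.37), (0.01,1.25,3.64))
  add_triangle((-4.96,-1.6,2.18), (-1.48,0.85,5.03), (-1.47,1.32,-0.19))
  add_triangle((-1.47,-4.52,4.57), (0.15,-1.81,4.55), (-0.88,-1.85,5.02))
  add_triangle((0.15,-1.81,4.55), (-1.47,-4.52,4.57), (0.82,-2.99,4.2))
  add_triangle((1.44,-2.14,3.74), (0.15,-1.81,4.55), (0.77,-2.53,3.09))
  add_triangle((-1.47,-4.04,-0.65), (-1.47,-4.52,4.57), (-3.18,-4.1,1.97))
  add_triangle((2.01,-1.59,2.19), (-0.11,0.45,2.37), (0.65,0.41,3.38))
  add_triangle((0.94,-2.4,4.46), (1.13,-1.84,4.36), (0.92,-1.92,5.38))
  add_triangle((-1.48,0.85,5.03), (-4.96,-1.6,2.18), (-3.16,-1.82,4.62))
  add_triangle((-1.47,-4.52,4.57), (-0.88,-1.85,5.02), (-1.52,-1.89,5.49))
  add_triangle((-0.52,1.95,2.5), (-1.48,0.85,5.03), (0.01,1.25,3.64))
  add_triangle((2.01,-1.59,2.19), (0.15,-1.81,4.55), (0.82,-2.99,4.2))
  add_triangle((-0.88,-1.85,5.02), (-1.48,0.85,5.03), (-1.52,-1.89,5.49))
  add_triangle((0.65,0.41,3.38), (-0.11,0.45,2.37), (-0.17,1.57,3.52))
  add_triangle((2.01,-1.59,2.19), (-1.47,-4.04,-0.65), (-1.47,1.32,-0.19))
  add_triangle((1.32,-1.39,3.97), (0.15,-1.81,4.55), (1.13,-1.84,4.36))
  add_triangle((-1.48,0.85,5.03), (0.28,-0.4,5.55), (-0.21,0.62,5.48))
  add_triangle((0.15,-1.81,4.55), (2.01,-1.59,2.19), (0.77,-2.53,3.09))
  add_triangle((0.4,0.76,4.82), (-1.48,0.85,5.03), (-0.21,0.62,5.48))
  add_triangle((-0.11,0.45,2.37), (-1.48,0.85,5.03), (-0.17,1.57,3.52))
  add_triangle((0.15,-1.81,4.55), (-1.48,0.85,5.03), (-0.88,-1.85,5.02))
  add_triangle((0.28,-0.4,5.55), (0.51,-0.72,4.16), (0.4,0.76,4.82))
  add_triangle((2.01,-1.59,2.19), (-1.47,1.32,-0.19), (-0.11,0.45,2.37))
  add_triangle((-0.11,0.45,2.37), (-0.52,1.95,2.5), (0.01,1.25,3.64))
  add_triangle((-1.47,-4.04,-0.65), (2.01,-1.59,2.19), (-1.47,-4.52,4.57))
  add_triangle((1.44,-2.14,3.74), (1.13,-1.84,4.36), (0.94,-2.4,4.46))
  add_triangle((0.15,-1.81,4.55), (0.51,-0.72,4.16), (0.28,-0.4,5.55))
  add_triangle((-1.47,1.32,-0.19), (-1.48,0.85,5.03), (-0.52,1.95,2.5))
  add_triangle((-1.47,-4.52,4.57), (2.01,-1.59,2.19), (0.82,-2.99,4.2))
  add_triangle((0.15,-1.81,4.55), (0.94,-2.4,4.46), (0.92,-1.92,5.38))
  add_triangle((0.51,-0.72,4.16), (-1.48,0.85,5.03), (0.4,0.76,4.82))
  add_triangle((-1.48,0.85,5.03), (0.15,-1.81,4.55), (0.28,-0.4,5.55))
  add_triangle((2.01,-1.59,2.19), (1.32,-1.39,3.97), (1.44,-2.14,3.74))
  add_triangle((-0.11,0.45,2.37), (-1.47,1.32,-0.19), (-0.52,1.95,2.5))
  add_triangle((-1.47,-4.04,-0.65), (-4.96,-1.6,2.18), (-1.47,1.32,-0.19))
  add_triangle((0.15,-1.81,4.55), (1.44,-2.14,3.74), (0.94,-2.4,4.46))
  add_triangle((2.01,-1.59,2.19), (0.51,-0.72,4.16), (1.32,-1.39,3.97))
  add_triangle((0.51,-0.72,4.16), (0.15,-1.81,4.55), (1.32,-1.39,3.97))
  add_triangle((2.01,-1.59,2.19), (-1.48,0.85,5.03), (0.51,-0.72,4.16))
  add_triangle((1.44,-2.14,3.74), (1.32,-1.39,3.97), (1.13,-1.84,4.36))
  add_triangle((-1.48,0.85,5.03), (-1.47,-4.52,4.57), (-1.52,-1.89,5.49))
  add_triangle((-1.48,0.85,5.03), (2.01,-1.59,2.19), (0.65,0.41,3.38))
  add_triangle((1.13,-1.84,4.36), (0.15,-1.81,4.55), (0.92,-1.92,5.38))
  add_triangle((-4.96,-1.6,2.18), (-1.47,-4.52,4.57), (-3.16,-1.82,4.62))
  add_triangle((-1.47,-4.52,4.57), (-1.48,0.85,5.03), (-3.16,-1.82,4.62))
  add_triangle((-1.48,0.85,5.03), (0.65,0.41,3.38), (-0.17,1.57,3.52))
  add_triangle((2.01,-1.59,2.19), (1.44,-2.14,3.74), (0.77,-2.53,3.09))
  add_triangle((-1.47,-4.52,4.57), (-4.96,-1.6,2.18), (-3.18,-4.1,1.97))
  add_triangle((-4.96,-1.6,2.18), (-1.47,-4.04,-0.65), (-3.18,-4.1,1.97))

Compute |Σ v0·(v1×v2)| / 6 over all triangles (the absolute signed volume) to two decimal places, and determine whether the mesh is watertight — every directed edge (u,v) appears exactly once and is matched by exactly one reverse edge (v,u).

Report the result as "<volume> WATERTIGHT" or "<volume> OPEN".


Per-triangle v0·(v1×v2)/6:
  t1: +0.6455
  t2: +0.2677
  t3: +7.4132
  t4: +2.3229
  t5: +3.0178
  t6: +0.9684
  t7: +6.3306
  t8: -0.4460
  t9: +0.2335
  t10: +6.4443
  t11: +1.3976
  t12: +1.2696
  t13: +1.5671
  t14: +1.1947
  t15: -0.2868
  t16: -2.5105
  t17: +0.2368
  t18: +1.0821
  t19: -1.5473
  t20: +0.4024
  t21: -0.4442
  t22: +2.0769
  t23: +0.3684
  t24: -0.0406
  t25: -0.1935
  t26: +8.9452
  t27: +0.2652
  t28: +0.4424
  t29: +2.1984
  t30: +1.4541
  t31: +0.4848
  t32: -2.0898
  t33: +2.4661
  t34: +0.5974
  t35: -0.6454
  t36: +4.3869
  t37: -0.2327
  t38: +0.1491
  t39: +0.7895
  t40: +0.3172
  t41: +0.2164
  t42: +0.7191
  t43: +2.3436
  t44: -0.2241
  t45: +8.2095
  t46: +7.7156
  t47: +1.4614
  t48: +0.6423
  t49: +8.0578
  t50: +4.9809
Σ = +85.4215 → |volume| = 85.42

Directed edges: 150 total, each appears once with its reverse present → watertight.

85.42 WATERTIGHT
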